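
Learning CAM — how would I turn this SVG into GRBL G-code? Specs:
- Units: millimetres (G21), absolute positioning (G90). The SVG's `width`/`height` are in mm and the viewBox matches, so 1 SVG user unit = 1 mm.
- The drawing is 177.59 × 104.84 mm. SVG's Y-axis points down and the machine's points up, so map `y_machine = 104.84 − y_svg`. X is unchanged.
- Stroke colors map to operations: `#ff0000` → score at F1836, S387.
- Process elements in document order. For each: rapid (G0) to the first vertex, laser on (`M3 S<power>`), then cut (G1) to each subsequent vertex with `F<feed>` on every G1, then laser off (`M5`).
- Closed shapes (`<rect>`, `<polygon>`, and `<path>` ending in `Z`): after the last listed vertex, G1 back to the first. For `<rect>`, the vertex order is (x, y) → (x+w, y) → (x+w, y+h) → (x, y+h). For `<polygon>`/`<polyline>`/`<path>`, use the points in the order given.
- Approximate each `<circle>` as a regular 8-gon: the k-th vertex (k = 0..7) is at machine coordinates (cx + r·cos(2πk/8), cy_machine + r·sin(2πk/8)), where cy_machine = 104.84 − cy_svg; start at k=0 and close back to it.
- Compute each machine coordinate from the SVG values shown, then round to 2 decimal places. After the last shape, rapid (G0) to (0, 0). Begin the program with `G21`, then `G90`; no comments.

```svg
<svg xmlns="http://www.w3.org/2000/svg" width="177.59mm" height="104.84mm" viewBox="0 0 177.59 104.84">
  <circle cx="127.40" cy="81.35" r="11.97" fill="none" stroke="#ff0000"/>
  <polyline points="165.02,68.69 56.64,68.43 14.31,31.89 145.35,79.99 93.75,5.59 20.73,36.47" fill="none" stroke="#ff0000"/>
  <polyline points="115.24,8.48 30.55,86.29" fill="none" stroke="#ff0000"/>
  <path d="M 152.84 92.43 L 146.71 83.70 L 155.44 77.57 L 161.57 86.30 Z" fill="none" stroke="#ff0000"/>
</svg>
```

G21
G90
G0 X139.37 Y23.49
M3 S387
G1 X135.86 Y31.95 F1836
G1 X127.40 Y35.46 F1836
G1 X118.94 Y31.95 F1836
G1 X115.43 Y23.49 F1836
G1 X118.94 Y15.03 F1836
G1 X127.40 Y11.52 F1836
G1 X135.86 Y15.03 F1836
G1 X139.37 Y23.49 F1836
M5
G0 X165.02 Y36.15
M3 S387
G1 X56.64 Y36.41 F1836
G1 X14.31 Y72.95 F1836
G1 X145.35 Y24.85 F1836
G1 X93.75 Y99.25 F1836
G1 X20.73 Y68.37 F1836
M5
G0 X115.24 Y96.36
M3 S387
G1 X30.55 Y18.55 F1836
M5
G0 X152.84 Y12.41
M3 S387
G1 X146.71 Y21.14 F1836
G1 X155.44 Y27.27 F1836
G1 X161.57 Y18.54 F1836
G1 X152.84 Y12.41 F1836
M5
G0 X0.00 Y0.00

1 u = 1 mm; y_m = 104.84 − y.

[1] `<circle>` circle, #ff0000→score S387 F1836: (139.37,23.49) → (135.86,31.95) → (127.40,35.46) → (118.94,31.95) → (115.43,23.49) → (118.94,15.03) → (127.40,11.52) → (135.86,15.03) → (139.37,23.49) (closed)

[2] `<polyline>` open polyline, #ff0000→score S387 F1836: (165.02,36.15) → (56.64,36.41) → (14.31,72.95) → (145.35,24.85) → (93.75,99.25) → (20.73,68.37)

[3] `<polyline>` line segment, #ff0000→score S387 F1836: (115.24,96.36) → (30.55,18.55)

[4] `<path>` regular polygon, #ff0000→score S387 F1836: (152.84,12.41) → (146.71,21.14) → (155.44,27.27) → (161.57,18.54) → (152.84,12.41) (closed)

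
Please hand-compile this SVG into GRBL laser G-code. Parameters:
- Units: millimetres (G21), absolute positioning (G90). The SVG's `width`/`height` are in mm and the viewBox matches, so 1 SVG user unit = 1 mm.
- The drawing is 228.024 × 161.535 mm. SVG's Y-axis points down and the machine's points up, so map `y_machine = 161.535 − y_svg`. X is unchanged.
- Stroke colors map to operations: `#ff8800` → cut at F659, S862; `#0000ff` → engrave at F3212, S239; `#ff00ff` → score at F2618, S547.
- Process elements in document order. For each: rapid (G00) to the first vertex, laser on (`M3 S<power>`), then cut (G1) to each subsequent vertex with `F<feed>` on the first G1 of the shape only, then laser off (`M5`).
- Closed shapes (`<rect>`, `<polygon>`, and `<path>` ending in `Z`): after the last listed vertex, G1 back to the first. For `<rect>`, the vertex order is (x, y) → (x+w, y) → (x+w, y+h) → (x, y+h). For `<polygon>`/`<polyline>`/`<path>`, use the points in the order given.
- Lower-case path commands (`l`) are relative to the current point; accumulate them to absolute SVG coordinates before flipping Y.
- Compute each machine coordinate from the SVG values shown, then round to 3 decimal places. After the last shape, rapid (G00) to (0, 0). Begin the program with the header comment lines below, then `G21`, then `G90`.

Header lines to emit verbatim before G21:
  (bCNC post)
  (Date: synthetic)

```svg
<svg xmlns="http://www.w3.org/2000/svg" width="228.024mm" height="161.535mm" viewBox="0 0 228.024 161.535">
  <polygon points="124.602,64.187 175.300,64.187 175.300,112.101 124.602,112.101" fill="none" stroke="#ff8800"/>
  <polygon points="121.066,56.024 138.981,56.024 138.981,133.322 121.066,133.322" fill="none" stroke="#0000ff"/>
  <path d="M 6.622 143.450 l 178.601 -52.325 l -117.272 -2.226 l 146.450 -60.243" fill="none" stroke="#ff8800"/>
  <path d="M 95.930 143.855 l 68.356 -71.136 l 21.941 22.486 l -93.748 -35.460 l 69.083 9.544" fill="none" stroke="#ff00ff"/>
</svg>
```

1 u = 1 mm; y_m = 161.535 − y.

[1] `<polygon>` rectangle, #ff8800→cut S862 F659: (124.602,97.348) → (175.300,97.348) → (175.300,49.434) → (124.602,49.434) → (124.602,97.348) (closed)

[2] `<polygon>` rectangle, #0000ff→engrave S239 F3212: (121.066,105.511) → (138.981,105.511) → (138.981,28.213) → (121.066,28.213) → (121.066,105.511) (closed)

[3] `<path>` open polyline, #ff8800→cut S862 F659: (6.622,18.085) → (185.223,70.410) → (67.951,72.636) → (214.401,132.879)

[4] `<path>` open polyline, #ff00ff→score S547 F2618: (95.930,17.680) → (164.286,88.816) → (186.227,66.330) → (92.479,101.790) → (161.562,92.246)

(bCNC post)
(Date: synthetic)
G21
G90
G00 X124.602 Y97.348
M3 S862
G1 X175.300 Y97.348 F659
G1 X175.300 Y49.434
G1 X124.602 Y49.434
G1 X124.602 Y97.348
M5
G00 X121.066 Y105.511
M3 S239
G1 X138.981 Y105.511 F3212
G1 X138.981 Y28.213
G1 X121.066 Y28.213
G1 X121.066 Y105.511
M5
G00 X6.622 Y18.085
M3 S862
G1 X185.223 Y70.410 F659
G1 X67.951 Y72.636
G1 X214.401 Y132.879
M5
G00 X95.930 Y17.680
M3 S547
G1 X164.286 Y88.816 F2618
G1 X186.227 Y66.330
G1 X92.479 Y101.790
G1 X161.562 Y92.246
M5
G00 X0.000 Y0.000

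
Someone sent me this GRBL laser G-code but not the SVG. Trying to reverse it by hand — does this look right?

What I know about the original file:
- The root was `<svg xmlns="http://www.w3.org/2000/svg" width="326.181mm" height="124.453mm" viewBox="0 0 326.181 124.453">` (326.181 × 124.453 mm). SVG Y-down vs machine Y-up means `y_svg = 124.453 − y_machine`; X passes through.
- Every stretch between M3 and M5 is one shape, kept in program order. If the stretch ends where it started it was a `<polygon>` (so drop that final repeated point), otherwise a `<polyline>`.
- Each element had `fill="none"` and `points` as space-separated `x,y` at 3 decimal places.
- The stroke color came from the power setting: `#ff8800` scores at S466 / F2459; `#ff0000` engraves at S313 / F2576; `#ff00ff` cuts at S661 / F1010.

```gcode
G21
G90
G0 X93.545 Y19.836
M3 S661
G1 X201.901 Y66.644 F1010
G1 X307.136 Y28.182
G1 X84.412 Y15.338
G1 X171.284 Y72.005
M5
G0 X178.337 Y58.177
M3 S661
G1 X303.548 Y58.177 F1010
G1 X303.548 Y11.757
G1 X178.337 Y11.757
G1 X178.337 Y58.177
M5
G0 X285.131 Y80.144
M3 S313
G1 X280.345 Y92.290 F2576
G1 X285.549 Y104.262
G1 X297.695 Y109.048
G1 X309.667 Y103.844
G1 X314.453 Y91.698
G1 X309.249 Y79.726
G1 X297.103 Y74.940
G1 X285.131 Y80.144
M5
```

<svg xmlns="http://www.w3.org/2000/svg" width="326.181mm" height="124.453mm" viewBox="0 0 326.181 124.453">
  <polyline points="93.545,104.617 201.901,57.809 307.136,96.271 84.412,109.115 171.284,52.448" fill="none" stroke="#ff00ff"/>
  <polygon points="178.337,66.276 303.548,66.276 303.548,112.696 178.337,112.696" fill="none" stroke="#ff00ff"/>
  <polygon points="285.131,44.309 280.345,32.163 285.549,20.191 297.695,15.405 309.667,20.609 314.453,32.755 309.249,44.727 297.103,49.513" fill="none" stroke="#ff0000"/>
</svg>

Machine Y-up, SVG Y-down with viewBox height 124.453, so y_svg = 124.453 − y_machine; X carries over.

Run 1: power S661 maps to stroke `#ff00ff` (cut). The run is open, so emit a `<polyline>` with points (Y-flipped): 93.545,104.617 201.901,57.809 307.136,96.271 84.412,109.115 171.284,52.448.

Run 2: the run's S661 means `#ff00ff` (cut). The run returns to its start, so emit a `<polygon>` with points (Y-flipped): 178.337,66.276 303.548,66.276 303.548,112.696 178.337,112.696.

Run 3: the run's S313 means `#ff0000` (engrave). The run returns to its start, so emit a `<polygon>` with points (Y-flipped): 285.131,44.309 280.345,32.163 285.549,20.191 297.695,15.405 309.667,20.609 314.453,32.755 309.249,44.727 297.103,49.513.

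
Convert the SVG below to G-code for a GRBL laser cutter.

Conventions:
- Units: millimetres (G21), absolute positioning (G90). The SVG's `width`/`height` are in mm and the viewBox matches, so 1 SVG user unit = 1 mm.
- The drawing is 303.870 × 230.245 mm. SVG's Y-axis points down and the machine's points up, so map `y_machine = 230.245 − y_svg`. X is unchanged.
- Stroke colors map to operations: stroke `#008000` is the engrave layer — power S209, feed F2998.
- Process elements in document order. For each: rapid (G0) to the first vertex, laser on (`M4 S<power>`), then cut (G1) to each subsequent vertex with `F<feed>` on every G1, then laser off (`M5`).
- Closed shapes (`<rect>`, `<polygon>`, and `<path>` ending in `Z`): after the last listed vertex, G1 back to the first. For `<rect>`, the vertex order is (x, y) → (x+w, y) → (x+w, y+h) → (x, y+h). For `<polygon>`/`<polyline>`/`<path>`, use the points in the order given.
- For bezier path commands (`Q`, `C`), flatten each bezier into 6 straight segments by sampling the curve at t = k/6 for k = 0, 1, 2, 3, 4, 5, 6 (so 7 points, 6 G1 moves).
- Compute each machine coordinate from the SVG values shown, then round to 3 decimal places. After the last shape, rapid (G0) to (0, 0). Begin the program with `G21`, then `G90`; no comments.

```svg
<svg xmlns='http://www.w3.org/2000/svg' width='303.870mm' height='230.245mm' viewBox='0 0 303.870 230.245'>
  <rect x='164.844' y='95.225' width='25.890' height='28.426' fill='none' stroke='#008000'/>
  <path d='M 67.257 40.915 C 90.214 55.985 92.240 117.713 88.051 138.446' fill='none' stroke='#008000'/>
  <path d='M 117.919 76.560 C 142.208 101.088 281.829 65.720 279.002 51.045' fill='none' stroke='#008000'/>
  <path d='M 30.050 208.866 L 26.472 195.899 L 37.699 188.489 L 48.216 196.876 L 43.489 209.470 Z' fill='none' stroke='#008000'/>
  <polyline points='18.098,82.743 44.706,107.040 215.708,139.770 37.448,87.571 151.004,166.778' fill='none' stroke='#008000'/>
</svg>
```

1 u = 1 mm; y_m = 230.245 − y.

[1] `<rect>` rectangle, #008000→engrave S209 F2998: (164.844,135.020) → (190.734,135.020) → (190.734,106.594) → (164.844,106.594) → (164.844,135.020) (closed)

[2] `<path>` cubic bezier, #008000→engrave S209 F2998: (67.257,189.330) → (77.059,178.313) → (83.782,161.954) → (87.834,142.688) → (89.623,122.951) → (89.559,105.176) → (88.051,91.799)

[3] `<path>` cubic bezier, #008000→engrave S209 F2998: (117.919,153.685) → (138.481,146.039) → (171.105,146.138) → (208.629,151.741) → (243.894,160.612) → (269.738,170.511) → (279.002,179.200)

[4] `<path>` regular polygon, #008000→engrave S209 F2998: (30.050,21.379) → (26.472,34.346) → (37.699,41.756) → (48.216,33.369) → (43.489,20.775) → (30.050,21.379) (closed)

[5] `<polyline>` open polyline, #008000→engrave S209 F2998: (18.098,147.502) → (44.706,123.205) → (215.708,90.475) → (37.448,142.674) → (151.004,63.467)

G21
G90
G0 X164.844 Y135.020
M4 S209
G1 X190.734 Y135.020 F2998
G1 X190.734 Y106.594 F2998
G1 X164.844 Y106.594 F2998
G1 X164.844 Y135.020 F2998
M5
G0 X67.257 Y189.330
M4 S209
G1 X77.059 Y178.313 F2998
G1 X83.782 Y161.954 F2998
G1 X87.834 Y142.688 F2998
G1 X89.623 Y122.951 F2998
G1 X89.559 Y105.176 F2998
G1 X88.051 Y91.799 F2998
M5
G0 X117.919 Y153.685
M4 S209
G1 X138.481 Y146.039 F2998
G1 X171.105 Y146.138 F2998
G1 X208.629 Y151.741 F2998
G1 X243.894 Y160.612 F2998
G1 X269.738 Y170.511 F2998
G1 X279.002 Y179.200 F2998
M5
G0 X30.050 Y21.379
M4 S209
G1 X26.472 Y34.346 F2998
G1 X37.699 Y41.756 F2998
G1 X48.216 Y33.369 F2998
G1 X43.489 Y20.775 F2998
G1 X30.050 Y21.379 F2998
M5
G0 X18.098 Y147.502
M4 S209
G1 X44.706 Y123.205 F2998
G1 X215.708 Y90.475 F2998
G1 X37.448 Y142.674 F2998
G1 X151.004 Y63.467 F2998
M5
G0 X0.000 Y0.000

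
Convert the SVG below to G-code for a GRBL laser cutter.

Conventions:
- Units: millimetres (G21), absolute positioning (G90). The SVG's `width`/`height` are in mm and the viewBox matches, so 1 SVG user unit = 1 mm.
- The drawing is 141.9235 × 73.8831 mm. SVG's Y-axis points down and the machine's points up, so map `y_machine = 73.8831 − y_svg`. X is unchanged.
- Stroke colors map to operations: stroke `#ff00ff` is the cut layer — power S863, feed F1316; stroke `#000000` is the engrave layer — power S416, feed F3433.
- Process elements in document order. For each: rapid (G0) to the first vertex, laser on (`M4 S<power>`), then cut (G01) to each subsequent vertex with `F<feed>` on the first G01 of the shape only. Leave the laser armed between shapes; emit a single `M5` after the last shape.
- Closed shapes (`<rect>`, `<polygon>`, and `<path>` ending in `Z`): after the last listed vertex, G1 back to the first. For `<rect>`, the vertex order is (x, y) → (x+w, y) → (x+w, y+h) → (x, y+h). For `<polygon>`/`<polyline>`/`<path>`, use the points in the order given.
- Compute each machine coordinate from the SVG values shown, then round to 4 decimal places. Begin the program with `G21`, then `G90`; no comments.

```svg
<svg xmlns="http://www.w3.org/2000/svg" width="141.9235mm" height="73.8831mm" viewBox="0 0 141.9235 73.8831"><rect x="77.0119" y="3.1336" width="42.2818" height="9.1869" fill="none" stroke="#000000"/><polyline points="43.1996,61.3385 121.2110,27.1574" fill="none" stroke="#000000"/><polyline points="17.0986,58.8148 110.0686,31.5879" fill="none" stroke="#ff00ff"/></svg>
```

G21
G90
G0 X77.0119 Y70.7495
M4 S416
G01 X119.2937 Y70.7495 F3433
G01 X119.2937 Y61.5626
G01 X77.0119 Y61.5626
G01 X77.0119 Y70.7495
G0 X43.1996 Y12.5446
M4 S416
G01 X121.2110 Y46.7257 F3433
G0 X17.0986 Y15.0683
M4 S863
G01 X110.0686 Y42.2952 F1316
M5

Since the viewBox matches the mm dimensions, user units are millimetres directly. The only transform is the Y-flip y_m = 73.8831 − y_svg.

Shape 1 is a rectangle drawn with `<rect>`. Its stroke #000000 means engrave at S416, F3433. After flipping Y the toolpath is (77.0119,70.7495) → (119.2937,70.7495) → (119.2937,61.5626) → (77.0119,61.5626) → (77.0119,70.7495), returning to the start.

Shape 2 is a line segment drawn with `<polyline>`. Its stroke #000000 means engrave at S416, F3433. After flipping Y the toolpath is (43.1996,12.5446) → (121.2110,46.7257).

Shape 3 is a line segment drawn with `<polyline>`. Its stroke #ff00ff means cut at S863, F1316. After flipping Y the toolpath is (17.0986,15.0683) → (110.0686,42.2952).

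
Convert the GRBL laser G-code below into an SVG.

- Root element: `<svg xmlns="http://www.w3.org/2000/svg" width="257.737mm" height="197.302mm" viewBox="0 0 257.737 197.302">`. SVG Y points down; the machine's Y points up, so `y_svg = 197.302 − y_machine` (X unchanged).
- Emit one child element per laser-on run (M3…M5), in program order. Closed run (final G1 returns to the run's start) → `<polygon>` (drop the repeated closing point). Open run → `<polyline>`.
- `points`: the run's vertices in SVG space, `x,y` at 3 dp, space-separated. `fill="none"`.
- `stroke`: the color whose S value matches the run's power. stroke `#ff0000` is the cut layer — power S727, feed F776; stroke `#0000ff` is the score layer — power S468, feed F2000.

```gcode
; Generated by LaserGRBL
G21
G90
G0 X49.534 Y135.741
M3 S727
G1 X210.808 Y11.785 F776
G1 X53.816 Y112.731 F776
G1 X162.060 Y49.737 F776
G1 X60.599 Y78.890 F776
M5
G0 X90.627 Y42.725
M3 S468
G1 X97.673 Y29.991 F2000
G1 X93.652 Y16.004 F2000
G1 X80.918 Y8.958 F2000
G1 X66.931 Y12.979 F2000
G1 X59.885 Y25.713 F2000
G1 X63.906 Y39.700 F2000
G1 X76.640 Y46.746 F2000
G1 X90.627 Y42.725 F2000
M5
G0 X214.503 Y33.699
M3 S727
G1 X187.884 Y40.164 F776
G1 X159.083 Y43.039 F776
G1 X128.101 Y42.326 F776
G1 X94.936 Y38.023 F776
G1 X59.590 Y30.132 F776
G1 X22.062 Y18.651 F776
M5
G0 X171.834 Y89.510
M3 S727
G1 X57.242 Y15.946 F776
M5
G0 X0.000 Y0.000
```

<svg xmlns="http://www.w3.org/2000/svg" width="257.737mm" height="197.302mm" viewBox="0 0 257.737 197.302">
  <polyline points="49.534,61.561 210.808,185.517 53.816,84.571 162.060,147.565 60.599,118.412" fill="none" stroke="#ff0000"/>
  <polygon points="90.627,154.577 97.673,167.311 93.652,181.298 80.918,188.344 66.931,184.323 59.885,171.589 63.906,157.602 76.640,150.556" fill="none" stroke="#0000ff"/>
  <polyline points="214.503,163.603 187.884,157.138 159.083,154.263 128.101,154.976 94.936,159.279 59.590,167.170 22.062,178.651" fill="none" stroke="#ff0000"/>
  <polyline points="171.834,107.792 57.242,181.356" fill="none" stroke="#ff0000"/>
</svg>

Machine Y-up, SVG Y-down with viewBox height 197.302, so y_svg = 197.302 − y_machine; X carries over.

Run 1: power S727 maps to stroke `#ff0000` (cut). The run is open, so emit a `<polyline>` with points (Y-flipped): 49.534,61.561 210.808,185.517 53.816,84.571 162.060,147.565 60.599,118.412.

Run 2: the run's S468 means `#0000ff` (score). The run returns to its start, so emit a `<polygon>` with points (Y-flipped): 90.627,154.577 97.673,167.311 93.652,181.298 80.918,188.344 66.931,184.323 59.885,171.589 63.906,157.602 76.640,150.556.

Run 3: S727 ⇒ cut layer `#ff0000`. The run is open, so emit a `<polyline>` with points (Y-flipped): 214.503,163.603 187.884,157.138 159.083,154.263 128.101,154.976 94.936,159.279 59.590,167.170 22.062,178.651.

Run 4: the run's S727 means `#ff0000` (cut). The run is open, so emit a `<polyline>` with points (Y-flipped): 171.834,107.792 57.242,181.356.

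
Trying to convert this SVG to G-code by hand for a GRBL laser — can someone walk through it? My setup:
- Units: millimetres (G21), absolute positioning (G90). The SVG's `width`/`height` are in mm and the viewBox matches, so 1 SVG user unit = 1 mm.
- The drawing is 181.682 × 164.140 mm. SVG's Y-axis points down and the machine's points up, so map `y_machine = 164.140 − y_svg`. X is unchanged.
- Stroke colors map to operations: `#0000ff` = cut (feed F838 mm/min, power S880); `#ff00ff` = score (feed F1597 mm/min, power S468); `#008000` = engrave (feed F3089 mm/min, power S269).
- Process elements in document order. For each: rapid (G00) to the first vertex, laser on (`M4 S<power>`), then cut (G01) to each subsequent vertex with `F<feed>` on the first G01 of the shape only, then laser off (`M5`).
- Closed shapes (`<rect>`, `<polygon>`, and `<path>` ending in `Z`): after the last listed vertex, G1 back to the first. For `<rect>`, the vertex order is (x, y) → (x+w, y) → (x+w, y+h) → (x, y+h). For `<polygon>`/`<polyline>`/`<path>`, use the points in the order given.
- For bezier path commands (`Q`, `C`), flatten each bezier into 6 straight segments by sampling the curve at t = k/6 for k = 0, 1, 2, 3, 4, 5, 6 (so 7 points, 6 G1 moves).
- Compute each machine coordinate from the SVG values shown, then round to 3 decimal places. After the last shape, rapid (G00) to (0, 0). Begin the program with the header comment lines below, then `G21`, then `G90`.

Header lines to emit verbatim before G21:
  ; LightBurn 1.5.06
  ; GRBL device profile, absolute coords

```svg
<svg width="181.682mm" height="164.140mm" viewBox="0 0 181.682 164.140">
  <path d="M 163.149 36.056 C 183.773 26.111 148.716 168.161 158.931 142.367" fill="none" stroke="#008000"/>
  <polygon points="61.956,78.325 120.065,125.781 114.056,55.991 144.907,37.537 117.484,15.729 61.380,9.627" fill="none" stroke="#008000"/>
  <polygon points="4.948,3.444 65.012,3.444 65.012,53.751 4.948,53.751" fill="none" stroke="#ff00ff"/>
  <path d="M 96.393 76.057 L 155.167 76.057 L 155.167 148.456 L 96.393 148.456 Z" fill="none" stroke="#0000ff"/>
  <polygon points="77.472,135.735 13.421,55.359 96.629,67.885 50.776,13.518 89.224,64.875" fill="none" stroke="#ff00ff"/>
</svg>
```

Since the viewBox matches the mm dimensions, user units are millimetres directly. The only transform is the Y-flip y_m = 164.140 − y_svg.

Shape 1 is a cubic bezier drawn with `<path>`. Its stroke #008000 means engrave at S269, F3089. After flipping Y the toolpath is (163.149,128.084) → (169.288,121.871) → (168.952,99.210) → (164.943,68.985) → (160.068,40.081) → (157.129,21.382) → (158.931,21.773).

Shape 2 is a closed polygon drawn with `<polygon>`. Its stroke #008000 means engrave at S269, F3089. After flipping Y the toolpath is (61.956,85.815) → (120.065,38.359) → (114.056,108.149) → (144.907,126.603) → (117.484,148.411) → (61.380,154.513) → (61.956,85.815), returning to the start.

Shape 3 is a rectangle drawn with `<polygon>`. Its stroke #ff00ff means score at S468, F1597. After flipping Y the toolpath is (4.948,160.696) → (65.012,160.696) → (65.012,110.389) → (4.948,110.389) → (4.948,160.696), returning to the start.

Shape 4 is a rectangle drawn with `<path>`. Its stroke #0000ff means cut at S880, F838. After flipping Y the toolpath is (96.393,88.083) → (155.167,88.083) → (155.167,15.684) → (96.393,15.684) → (96.393,88.083), returning to the start.

Shape 5 is a closed polygon drawn with `<polygon>`. Its stroke #ff00ff means score at S468, F1597. After flipping Y the toolpath is (77.472,28.405) → (13.421,108.781) → (96.629,96.255) → (50.776,150.622) → (89.224,99.265) → (77.472,28.405), returning to the start.

; LightBurn 1.5.06
; GRBL device profile, absolute coords
G21
G90
G00 X163.149 Y128.084
M4 S269
G01 X169.288 Y121.871 F3089
G01 X168.952 Y99.210
G01 X164.943 Y68.985
G01 X160.068 Y40.081
G01 X157.129 Y21.382
G01 X158.931 Y21.773
M5
G00 X61.956 Y85.815
M4 S269
G01 X120.065 Y38.359 F3089
G01 X114.056 Y108.149
G01 X144.907 Y126.603
G01 X117.484 Y148.411
G01 X61.380 Y154.513
G01 X61.956 Y85.815
M5
G00 X4.948 Y160.696
M4 S468
G01 X65.012 Y160.696 F1597
G01 X65.012 Y110.389
G01 X4.948 Y110.389
G01 X4.948 Y160.696
M5
G00 X96.393 Y88.083
M4 S880
G01 X155.167 Y88.083 F838
G01 X155.167 Y15.684
G01 X96.393 Y15.684
G01 X96.393 Y88.083
M5
G00 X77.472 Y28.405
M4 S468
G01 X13.421 Y108.781 F1597
G01 X96.629 Y96.255
G01 X50.776 Y150.622
G01 X89.224 Y99.265
G01 X77.472 Y28.405
M5
G00 X0.000 Y0.000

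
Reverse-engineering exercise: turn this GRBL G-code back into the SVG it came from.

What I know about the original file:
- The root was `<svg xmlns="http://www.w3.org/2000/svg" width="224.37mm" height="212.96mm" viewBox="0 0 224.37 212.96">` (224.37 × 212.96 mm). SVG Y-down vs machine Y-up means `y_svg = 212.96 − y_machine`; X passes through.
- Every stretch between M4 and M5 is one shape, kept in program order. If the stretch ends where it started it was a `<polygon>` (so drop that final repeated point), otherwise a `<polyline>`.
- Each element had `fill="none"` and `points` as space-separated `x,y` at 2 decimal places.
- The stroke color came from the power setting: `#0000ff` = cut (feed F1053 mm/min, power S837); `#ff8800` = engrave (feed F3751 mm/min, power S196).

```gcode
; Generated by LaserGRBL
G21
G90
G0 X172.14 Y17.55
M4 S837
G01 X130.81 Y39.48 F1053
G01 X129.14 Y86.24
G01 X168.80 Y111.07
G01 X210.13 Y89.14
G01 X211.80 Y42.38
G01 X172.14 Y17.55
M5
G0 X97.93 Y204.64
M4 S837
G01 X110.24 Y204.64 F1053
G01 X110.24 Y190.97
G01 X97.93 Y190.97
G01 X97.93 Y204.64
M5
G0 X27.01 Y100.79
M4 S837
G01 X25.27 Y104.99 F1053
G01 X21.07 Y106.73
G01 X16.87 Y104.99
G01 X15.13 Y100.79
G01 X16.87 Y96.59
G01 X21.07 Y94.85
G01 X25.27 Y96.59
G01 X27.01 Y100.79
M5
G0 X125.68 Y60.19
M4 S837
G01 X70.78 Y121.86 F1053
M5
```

Machine Y-up, SVG Y-down with viewBox height 212.96, so y_svg = 212.96 − y_machine; X carries over. Every run uses S837, so all elements get stroke `#0000ff` (cut).

Run 1: The run returns to its start, so emit a `<polygon>` with points (Y-flipped): 172.14,195.41 130.81,173.48 129.14,126.72 168.80,101.89 210.13,123.82 211.80,170.58.

Run 2: The run returns to its start, so emit a `<polygon>` with points (Y-flipped): 97.93,8.32 110.24,8.32 110.24,21.99 97.93,21.99.

Run 3: The run returns to its start, so emit a `<polygon>` with points (Y-flipped): 27.01,112.17 25.27,107.97 21.07,106.23 16.87,107.97 15.13,112.17 16.87,116.37 21.07,118.11 25.27,116.37.

Run 4: The run is open, so emit a `<polyline>` with points (Y-flipped): 125.68,152.77 70.78,91.10.

<svg xmlns="http://www.w3.org/2000/svg" width="224.37mm" height="212.96mm" viewBox="0 0 224.37 212.96">
  <polygon points="172.14,195.41 130.81,173.48 129.14,126.72 168.80,101.89 210.13,123.82 211.80,170.58" fill="none" stroke="#0000ff"/>
  <polygon points="97.93,8.32 110.24,8.32 110.24,21.99 97.93,21.99" fill="none" stroke="#0000ff"/>
  <polygon points="27.01,112.17 25.27,107.97 21.07,106.23 16.87,107.97 15.13,112.17 16.87,116.37 21.07,118.11 25.27,116.37" fill="none" stroke="#0000ff"/>
  <polyline points="125.68,152.77 70.78,91.10" fill="none" stroke="#0000ff"/>
</svg>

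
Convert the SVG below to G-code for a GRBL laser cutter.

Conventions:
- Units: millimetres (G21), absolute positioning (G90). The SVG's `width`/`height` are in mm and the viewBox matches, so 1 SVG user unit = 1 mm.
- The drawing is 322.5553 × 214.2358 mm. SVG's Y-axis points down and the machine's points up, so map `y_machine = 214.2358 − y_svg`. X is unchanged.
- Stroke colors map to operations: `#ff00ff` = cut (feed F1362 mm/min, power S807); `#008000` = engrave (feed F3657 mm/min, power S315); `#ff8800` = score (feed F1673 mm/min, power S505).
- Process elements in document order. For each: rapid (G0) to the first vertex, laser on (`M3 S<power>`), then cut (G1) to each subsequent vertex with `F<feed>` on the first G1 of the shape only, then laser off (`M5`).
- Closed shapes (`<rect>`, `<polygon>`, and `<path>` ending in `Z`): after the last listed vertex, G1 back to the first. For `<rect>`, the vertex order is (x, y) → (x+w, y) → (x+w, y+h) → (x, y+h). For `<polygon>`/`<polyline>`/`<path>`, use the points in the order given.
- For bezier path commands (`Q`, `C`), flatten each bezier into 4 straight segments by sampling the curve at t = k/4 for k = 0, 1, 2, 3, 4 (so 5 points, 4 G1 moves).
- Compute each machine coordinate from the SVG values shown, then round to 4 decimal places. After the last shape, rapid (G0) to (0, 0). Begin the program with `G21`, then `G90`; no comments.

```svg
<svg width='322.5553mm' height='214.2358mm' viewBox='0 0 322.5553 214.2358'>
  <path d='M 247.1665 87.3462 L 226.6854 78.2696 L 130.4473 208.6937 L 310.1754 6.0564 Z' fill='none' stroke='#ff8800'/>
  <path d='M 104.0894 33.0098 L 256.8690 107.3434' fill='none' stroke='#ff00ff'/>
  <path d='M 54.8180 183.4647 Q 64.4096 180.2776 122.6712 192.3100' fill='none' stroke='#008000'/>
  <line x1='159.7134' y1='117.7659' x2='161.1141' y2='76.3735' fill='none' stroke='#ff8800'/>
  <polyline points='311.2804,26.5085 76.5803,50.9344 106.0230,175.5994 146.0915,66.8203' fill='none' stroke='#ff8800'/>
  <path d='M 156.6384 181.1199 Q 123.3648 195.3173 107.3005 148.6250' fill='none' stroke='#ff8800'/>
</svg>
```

G21
G90
G0 X247.1665 Y126.8896
M3 S505
G1 X226.6854 Y135.9662 F1673
G1 X130.4473 Y5.5421
G1 X310.1754 Y208.1794
G1 X247.1665 Y126.8896
M5
G0 X104.0894 Y181.2260
M3 S807
G1 X256.8690 Y106.8924 F1362
M5
G0 X54.8180 Y30.7711
M3 S315
G1 X62.6557 Y31.4134 F3657
G1 X76.5771 Y30.1533
G1 X96.5823 Y26.9908
G1 X122.6712 Y21.9258
M5
G0 X159.7134 Y96.4699
M3 S505
G1 X161.1141 Y137.8623 F1673
M5
G0 X311.2804 Y187.7273
M3 S505
G1 X76.5803 Y163.3014 F1673
G1 X106.0230 Y38.6364
G1 X146.0915 Y147.4155
M5
G0 X156.6384 Y33.1159
M3 S505
G1 X141.0772 Y29.8228 F1673
G1 X127.6671 Y34.1409
G1 X116.4082 Y46.0703
G1 X107.3005 Y65.6108
M5
G0 X0.0000 Y0.0000

viewBox `0 0 322.5553 214.2358` with mm width/height → 1 unit = 1 mm. Flip: y_m = 214.2358 − y_svg.

**Shape 1** — `<path>` closed polygon, stroke `#ff8800` → score (S505, F1673). Machine vertices: (247.1665,126.8896) → (226.6854,135.9662) → (130.4473,5.5421) → (310.1754,208.1794) → (247.1665,126.8896). Closed: final G1 returns to the first vertex.

**Shape 2** — `<path>` line segment, stroke `#ff00ff` → cut (S807, F1362). Machine vertices: (104.0894,181.2260) → (256.8690,106.8924). Open path.

**Shape 3** — `<path>` quadratic bezier, stroke `#008000` → engrave (S315, F3657). Control points (SVG): P0=(54.8180,183.4647), P1=(64.4096,180.2776), P2=(122.6712,192.3100); sampled at t=k/4. Machine vertices: (54.8180,30.7711) → (62.6557,31.4134) → (76.5771,30.1533) → (96.5823,26.9908) → (122.6712,21.9258). Open path.

**Shape 4** — `<line>` line segment, stroke `#ff8800` → score (S505, F1673). Machine vertices: (159.7134,96.4699) → (161.1141,137.8623). Open path.

**Shape 5** — `<polyline>` open polyline, stroke `#ff8800` → score (S505, F1673). Machine vertices: (311.2804,187.7273) → (76.5803,163.3014) → (106.0230,38.6364) → (146.0915,147.4155). Open path.

**Shape 6** — `<path>` quadratic bezier, stroke `#ff8800` → score (S505, F1673). Control points (SVG): P0=(156.6384,181.1199), P1=(123.3648,195.3173), P2=(107.3005,148.6250); sampled at t=k/4. Machine vertices: (156.6384,33.1159) → (141.0772,29.8228) → (127.6671,34.1409) → (116.4082,46.0703) → (107.3005,65.6108). Open path.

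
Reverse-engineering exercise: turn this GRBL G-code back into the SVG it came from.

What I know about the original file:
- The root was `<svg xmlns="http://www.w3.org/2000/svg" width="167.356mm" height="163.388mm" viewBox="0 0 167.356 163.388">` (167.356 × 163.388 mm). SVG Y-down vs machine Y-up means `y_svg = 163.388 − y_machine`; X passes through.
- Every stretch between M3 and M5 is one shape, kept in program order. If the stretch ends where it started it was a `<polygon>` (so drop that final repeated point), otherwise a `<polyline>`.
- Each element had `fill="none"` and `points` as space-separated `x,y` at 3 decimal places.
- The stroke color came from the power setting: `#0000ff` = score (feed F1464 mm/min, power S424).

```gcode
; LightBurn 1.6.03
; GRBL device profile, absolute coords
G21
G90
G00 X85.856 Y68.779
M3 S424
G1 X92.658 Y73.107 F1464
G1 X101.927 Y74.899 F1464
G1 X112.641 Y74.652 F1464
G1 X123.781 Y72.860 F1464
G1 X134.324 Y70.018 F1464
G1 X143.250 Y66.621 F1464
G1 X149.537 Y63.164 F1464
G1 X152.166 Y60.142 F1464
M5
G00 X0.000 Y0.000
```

<svg xmlns="http://www.w3.org/2000/svg" width="167.356mm" height="163.388mm" viewBox="0 0 167.356 163.388">
  <polyline points="85.856,94.609 92.658,90.281 101.927,88.489 112.641,88.736 123.781,90.528 134.324,93.370 143.250,96.767 149.537,100.224 152.166,103.246" fill="none" stroke="#0000ff"/>
</svg>

y_svg = 163.388 − y_m. Every run uses S424, so all elements get stroke `#0000ff` (score).

[1] open run; points: 85.856,94.609 92.658,90.281 101.927,88.489 112.641,88.736 123.781,90.528 134.324,93.370 143.250,96.767 149.537,100.224 152.166,103.246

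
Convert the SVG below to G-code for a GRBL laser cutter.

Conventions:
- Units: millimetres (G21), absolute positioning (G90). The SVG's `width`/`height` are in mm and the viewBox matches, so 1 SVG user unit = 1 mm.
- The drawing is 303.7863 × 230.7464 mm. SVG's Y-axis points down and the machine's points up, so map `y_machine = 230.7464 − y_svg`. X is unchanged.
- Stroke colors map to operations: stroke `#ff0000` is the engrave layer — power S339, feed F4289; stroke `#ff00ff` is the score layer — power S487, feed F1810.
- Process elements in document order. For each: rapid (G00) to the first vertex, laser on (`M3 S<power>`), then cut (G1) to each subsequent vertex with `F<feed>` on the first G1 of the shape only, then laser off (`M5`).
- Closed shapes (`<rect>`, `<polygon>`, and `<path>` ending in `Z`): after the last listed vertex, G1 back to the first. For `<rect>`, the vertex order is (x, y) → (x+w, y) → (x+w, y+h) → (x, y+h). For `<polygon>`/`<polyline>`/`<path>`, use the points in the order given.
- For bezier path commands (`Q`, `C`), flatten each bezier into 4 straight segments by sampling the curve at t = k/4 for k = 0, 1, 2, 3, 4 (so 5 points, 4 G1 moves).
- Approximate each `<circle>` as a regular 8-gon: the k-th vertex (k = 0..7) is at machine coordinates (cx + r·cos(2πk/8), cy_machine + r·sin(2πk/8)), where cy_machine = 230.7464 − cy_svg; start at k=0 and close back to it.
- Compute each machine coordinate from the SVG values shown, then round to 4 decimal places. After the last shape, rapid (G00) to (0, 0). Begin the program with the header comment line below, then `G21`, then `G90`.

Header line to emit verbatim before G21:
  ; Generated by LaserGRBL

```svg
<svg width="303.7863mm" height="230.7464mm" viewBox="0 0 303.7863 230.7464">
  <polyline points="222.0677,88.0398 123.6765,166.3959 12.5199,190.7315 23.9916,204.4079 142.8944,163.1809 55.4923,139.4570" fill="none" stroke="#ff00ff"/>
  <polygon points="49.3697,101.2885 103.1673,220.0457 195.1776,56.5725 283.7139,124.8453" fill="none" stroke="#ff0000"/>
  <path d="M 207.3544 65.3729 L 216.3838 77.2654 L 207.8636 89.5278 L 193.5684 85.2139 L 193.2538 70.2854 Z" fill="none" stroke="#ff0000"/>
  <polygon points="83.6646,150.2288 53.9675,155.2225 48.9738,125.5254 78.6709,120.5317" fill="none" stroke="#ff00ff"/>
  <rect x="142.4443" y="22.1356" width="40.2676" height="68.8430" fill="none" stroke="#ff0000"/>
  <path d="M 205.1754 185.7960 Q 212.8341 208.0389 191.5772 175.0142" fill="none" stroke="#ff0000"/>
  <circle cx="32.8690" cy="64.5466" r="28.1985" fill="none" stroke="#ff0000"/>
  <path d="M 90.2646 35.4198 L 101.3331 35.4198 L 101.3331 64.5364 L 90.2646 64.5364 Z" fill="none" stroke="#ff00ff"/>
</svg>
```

Since the viewBox matches the mm dimensions, user units are millimetres directly. The only transform is the Y-flip y_m = 230.7464 − y_svg.

Shape 1 is a open polyline drawn with `<polyline>`. Its stroke #ff00ff means score at S487, F1810. After flipping Y the toolpath is (222.0677,142.7066) → (123.6765,64.3505) → (12.5199,40.0149) → (23.9916,26.3385) → (142.8944,67.5655) → (55.4923,91.2894).

Shape 2 is a closed polygon drawn with `<polygon>`. Its stroke #ff0000 means engrave at S339, F4289. After flipping Y the toolpath is (49.3697,129.4579) → (103.1673,10.7007) → (195.1776,174.1739) → (283.7139,105.9011) → (49.3697,129.4579), returning to the start.

Shape 3 is a regular polygon drawn with `<path>`. Its stroke #ff0000 means engrave at S339, F4289. After flipping Y the toolpath is (207.3544,165.3735) → (216.3838,153.4810) → (207.8636,141.2186) → (193.5684,145.5325) → (193.2538,160.4610) → (207.3544,165.3735), returning to the start.

Shape 4 is a regular polygon drawn with `<polygon>`. Its stroke #ff00ff means score at S487, F1810. After flipping Y the toolpath is (83.6646,80.5176) → (53.9675,75.5239) → (48.9738,105.2210) → (78.6709,110.2147) → (83.6646,80.5176), returning to the start.

Shape 5 is a rectangle drawn with `<rect>`. Its stroke #ff0000 means engrave at S339, F4289. After flipping Y the toolpath is (142.4443,208.6108) → (182.7119,208.6108) → (182.7119,139.7678) → (142.4443,139.7678) → (142.4443,208.6108), returning to the start.

Shape 6 is a quadratic bezier drawn with `<path>`. Its stroke #ff0000 means engrave at S339, F4289. After flipping Y the toolpath is (205.1754,44.9504) → (207.1975,37.2832) → (205.6052,36.5244) → (200.3984,42.6741) → (191.5772,55.7322).

Shape 7 is a circle drawn with `<circle>`. Its stroke #ff0000 means engrave at S339, F4289. After flipping Y the toolpath is (61.0675,166.1998) → (52.8084,186.1392) → (32.8690,194.3983) → (12.9296,186.1392) → (4.6705,166.1998) → (12.9296,146.2604) → (32.8690,138.0013) → (52.8084,146.2604) → (61.0675,166.1998), returning to the start.

Shape 8 is a rectangle drawn with `<path>`. Its stroke #ff00ff means score at S487, F1810. After flipping Y the toolpath is (90.2646,195.3266) → (101.3331,195.3266) → (101.3331,166.2100) → (90.2646,166.2100) → (90.2646,195.3266), returning to the start.

; Generated by LaserGRBL
G21
G90
G00 X222.0677 Y142.7066
M3 S487
G1 X123.6765 Y64.3505 F1810
G1 X12.5199 Y40.0149
G1 X23.9916 Y26.3385
G1 X142.8944 Y67.5655
G1 X55.4923 Y91.2894
M5
G00 X49.3697 Y129.4579
M3 S339
G1 X103.1673 Y10.7007 F4289
G1 X195.1776 Y174.1739
G1 X283.7139 Y105.9011
G1 X49.3697 Y129.4579
M5
G00 X207.3544 Y165.3735
M3 S339
G1 X216.3838 Y153.4810 F4289
G1 X207.8636 Y141.2186
G1 X193.5684 Y145.5325
G1 X193.2538 Y160.4610
G1 X207.3544 Y165.3735
M5
G00 X83.6646 Y80.5176
M3 S487
G1 X53.9675 Y75.5239 F1810
G1 X48.9738 Y105.2210
G1 X78.6709 Y110.2147
G1 X83.6646 Y80.5176
M5
G00 X142.4443 Y208.6108
M3 S339
G1 X182.7119 Y208.6108 F4289
G1 X182.7119 Y139.7678
G1 X142.4443 Y139.7678
G1 X142.4443 Y208.6108
M5
G00 X205.1754 Y44.9504
M3 S339
G1 X207.1975 Y37.2832 F4289
G1 X205.6052 Y36.5244
G1 X200.3984 Y42.6741
G1 X191.5772 Y55.7322
M5
G00 X61.0675 Y166.1998
M3 S339
G1 X52.8084 Y186.1392 F4289
G1 X32.8690 Y194.3983
G1 X12.9296 Y186.1392
G1 X4.6705 Y166.1998
G1 X12.9296 Y146.2604
G1 X32.8690 Y138.0013
G1 X52.8084 Y146.2604
G1 X61.0675 Y166.1998
M5
G00 X90.2646 Y195.3266
M3 S487
G1 X101.3331 Y195.3266 F1810
G1 X101.3331 Y166.2100
G1 X90.2646 Y166.2100
G1 X90.2646 Y195.3266
M5
G00 X0.0000 Y0.0000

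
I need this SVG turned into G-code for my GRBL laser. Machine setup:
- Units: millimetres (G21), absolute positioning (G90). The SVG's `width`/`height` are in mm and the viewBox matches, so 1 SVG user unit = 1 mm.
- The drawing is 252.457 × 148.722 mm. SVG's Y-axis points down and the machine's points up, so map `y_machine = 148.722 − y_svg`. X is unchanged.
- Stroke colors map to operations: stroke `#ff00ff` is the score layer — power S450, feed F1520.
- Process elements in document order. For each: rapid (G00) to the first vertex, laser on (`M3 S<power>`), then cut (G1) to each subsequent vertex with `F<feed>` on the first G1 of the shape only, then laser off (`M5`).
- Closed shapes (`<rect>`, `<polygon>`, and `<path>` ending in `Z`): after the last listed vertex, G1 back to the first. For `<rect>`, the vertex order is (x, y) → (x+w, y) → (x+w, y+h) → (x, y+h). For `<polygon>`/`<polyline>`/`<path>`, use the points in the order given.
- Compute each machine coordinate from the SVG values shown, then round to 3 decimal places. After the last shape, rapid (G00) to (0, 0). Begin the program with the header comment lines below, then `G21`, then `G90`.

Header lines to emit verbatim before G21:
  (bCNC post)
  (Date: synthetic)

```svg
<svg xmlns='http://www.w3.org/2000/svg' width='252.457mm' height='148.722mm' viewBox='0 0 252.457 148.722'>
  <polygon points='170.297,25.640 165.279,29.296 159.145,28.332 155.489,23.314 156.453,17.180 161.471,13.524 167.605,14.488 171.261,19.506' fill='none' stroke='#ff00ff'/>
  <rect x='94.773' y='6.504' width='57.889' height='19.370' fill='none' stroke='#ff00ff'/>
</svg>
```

(bCNC post)
(Date: synthetic)
G21
G90
G00 X170.297 Y123.082
M3 S450
G1 X165.279 Y119.426 F1520
G1 X159.145 Y120.390
G1 X155.489 Y125.408
G1 X156.453 Y131.542
G1 X161.471 Y135.198
G1 X167.605 Y134.234
G1 X171.261 Y129.216
G1 X170.297 Y123.082
M5
G00 X94.773 Y142.218
M3 S450
G1 X152.662 Y142.218 F1520
G1 X152.662 Y122.848
G1 X94.773 Y122.848
G1 X94.773 Y142.218
M5
G00 X0.000 Y0.000

Since the viewBox matches the mm dimensions, user units are millimetres directly. The only transform is the Y-flip y_m = 148.722 − y_svg.

Shape 1 is a regular polygon drawn with `<polygon>`. Its stroke #ff00ff means score at S450, F1520. After flipping Y the toolpath is (170.297,123.082) → (165.279,119.426) → (159.145,120.390) → (155.489,125.408) → (156.453,131.542) → (161.471,135.198) → (167.605,134.234) → (171.261,129.216) → (170.297,123.082), returning to the start.

Shape 2 is a rectangle drawn with `<rect>`. Its stroke #ff00ff means score at S450, F1520. After flipping Y the toolpath is (94.773,142.218) → (152.662,142.218) → (152.662,122.848) → (94.773,122.848) → (94.773,142.218), returning to the start.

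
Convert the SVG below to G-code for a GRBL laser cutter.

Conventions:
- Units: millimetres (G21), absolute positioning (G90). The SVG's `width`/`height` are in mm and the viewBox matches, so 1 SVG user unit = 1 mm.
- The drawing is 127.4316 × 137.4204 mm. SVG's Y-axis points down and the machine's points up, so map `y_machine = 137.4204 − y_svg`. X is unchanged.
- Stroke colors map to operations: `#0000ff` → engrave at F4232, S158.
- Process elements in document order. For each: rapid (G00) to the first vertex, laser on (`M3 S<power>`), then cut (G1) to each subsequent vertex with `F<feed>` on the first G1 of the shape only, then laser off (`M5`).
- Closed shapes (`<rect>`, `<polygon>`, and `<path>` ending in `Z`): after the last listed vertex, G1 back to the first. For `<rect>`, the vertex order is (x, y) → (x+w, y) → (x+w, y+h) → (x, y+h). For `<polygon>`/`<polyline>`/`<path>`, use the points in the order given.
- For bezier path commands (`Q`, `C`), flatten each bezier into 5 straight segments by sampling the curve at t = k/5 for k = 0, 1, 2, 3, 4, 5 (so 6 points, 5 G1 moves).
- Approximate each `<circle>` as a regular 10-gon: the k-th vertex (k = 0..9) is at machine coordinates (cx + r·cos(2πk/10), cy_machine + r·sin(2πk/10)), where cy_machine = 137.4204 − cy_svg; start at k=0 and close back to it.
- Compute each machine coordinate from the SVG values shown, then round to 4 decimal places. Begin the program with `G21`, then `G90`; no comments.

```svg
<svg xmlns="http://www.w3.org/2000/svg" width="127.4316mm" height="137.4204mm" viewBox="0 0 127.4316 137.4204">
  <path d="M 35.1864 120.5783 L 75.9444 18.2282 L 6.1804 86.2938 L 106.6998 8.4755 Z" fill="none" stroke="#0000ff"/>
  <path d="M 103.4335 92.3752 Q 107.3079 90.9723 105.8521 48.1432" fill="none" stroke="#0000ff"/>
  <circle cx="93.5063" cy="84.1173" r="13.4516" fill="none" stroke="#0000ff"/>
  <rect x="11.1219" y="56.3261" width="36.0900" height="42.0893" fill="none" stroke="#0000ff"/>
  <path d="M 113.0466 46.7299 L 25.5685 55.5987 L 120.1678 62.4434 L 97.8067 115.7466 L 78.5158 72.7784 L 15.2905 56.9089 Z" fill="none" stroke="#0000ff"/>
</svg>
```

G21
G90
G00 X35.1864 Y16.8421
M3 S158
G1 X75.9444 Y119.1922 F4232
G1 X6.1804 Y51.1266
G1 X106.6998 Y128.9449
G1 X35.1864 Y16.8421
M5
G00 X103.4335 Y45.0452
M3 S158
G1 X104.7701 Y47.2634 F4232
G1 X105.6802 Y52.7957
G1 X106.1639 Y61.6421
G1 X106.2212 Y73.8026
G1 X105.8521 Y89.2772
M5
G00 X106.9579 Y53.3031
M3 S158
G1 X104.3889 Y61.2098 F4232
G1 X97.6631 Y66.0963
G1 X89.3495 Y66.0963
G1 X82.6237 Y61.2098
G1 X80.0547 Y53.3031
G1 X82.6237 Y45.3964
G1 X89.3495 Y40.5099
G1 X97.6631 Y40.5099
G1 X104.3889 Y45.3964
G1 X106.9579 Y53.3031
M5
G00 X11.1219 Y81.0943
M3 S158
G1 X47.2119 Y81.0943 F4232
G1 X47.2119 Y39.0050
G1 X11.1219 Y39.0050
G1 X11.1219 Y81.0943
M5
G00 X113.0466 Y90.6905
M3 S158
G1 X25.5685 Y81.8217 F4232
G1 X120.1678 Y74.9770
G1 X97.8067 Y21.6738
G1 X78.5158 Y64.6420
G1 X15.2905 Y80.5115
G1 X113.0466 Y90.6905
M5

Since the viewBox matches the mm dimensions, user units are millimetres directly. The only transform is the Y-flip y_m = 137.4204 − y_svg.

Shape 1 is a closed polygon drawn with `<path>`. Its stroke #0000ff means engrave at S158, F4232. After flipping Y the toolpath is (35.1864,16.8421) → (75.9444,119.1922) → (6.1804,51.1266) → (106.6998,128.9449) → (35.1864,16.8421), returning to the start.

Shape 2 is a quadratic bezier drawn with `<path>`. Its stroke #0000ff means engrave at S158, F4232. After flipping Y the toolpath is (103.4335,45.0452) → (104.7701,47.2634) → (105.6802,52.7957) → (106.1639,61.6421) → (106.2212,73.8026) → (105.8521,89.2772).

Shape 3 is a circle drawn with `<circle>`. Its stroke #0000ff means engrave at S158, F4232. After flipping Y the toolpath is (106.9579,53.3031) → (104.3889,61.2098) → (97.6631,66.0963) → (89.3495,66.0963) → (82.6237,61.2098) → (80.0547,53.3031) → (82.6237,45.3964) → (89.3495,40.5099) → (97.6631,40.5099) → (104.3889,45.3964) → (106.9579,53.3031), returning to the start.

Shape 4 is a rectangle drawn with `<rect>`. Its stroke #0000ff means engrave at S158, F4232. After flipping Y the toolpath is (11.1219,81.0943) → (47.2119,81.0943) → (47.2119,39.0050) → (11.1219,39.0050) → (11.1219,81.0943), returning to the start.

Shape 5 is a closed polygon drawn with `<path>`. Its stroke #0000ff means engrave at S158, F4232. After flipping Y the toolpath is (113.0466,90.6905) → (25.5685,81.8217) → (120.1678,74.9770) → (97.8067,21.6738) → (78.5158,64.6420) → (15.2905,80.5115) → (113.0466,90.6905), returning to the start.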